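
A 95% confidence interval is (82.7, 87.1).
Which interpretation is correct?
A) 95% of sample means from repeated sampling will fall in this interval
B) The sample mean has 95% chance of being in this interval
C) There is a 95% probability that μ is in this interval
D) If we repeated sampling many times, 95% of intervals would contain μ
D

A) Wrong — coverage applies to intervals containing μ, not to future x̄ values.
B) Wrong — x̄ is observed and sits in the interval by construction.
C) Wrong — μ is fixed; the randomness lives in the interval, not in μ.
D) Correct — this is the frequentist long-run coverage interpretation.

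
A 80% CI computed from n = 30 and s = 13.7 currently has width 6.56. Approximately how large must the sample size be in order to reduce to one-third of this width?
n ≈ 270

CI width ∝ 1/√n
To reduce width by factor 3, need √n to grow by 3 → need 3² = 9 times as many samples.

Current: n = 30, width = 6.56
New: n = 270, width ≈ 2.14

Width reduced by factor of 6.56/2.14 = 3.07.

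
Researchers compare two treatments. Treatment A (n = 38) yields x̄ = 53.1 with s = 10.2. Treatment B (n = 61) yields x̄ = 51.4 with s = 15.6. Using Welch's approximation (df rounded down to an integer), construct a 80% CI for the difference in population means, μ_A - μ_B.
(-1.65, 5.05)

Difference: x̄₁ - x̄₂ = 1.70
SE = √(s₁²/n₁ + s₂²/n₂) = √(10.2²/38 + 15.6²/61) = 2.5937
df = 96.73 → 96 (Welch–Satterthwaite, rounded down)
t* = 1.290

CI: 1.70 ± 1.290 · 2.5937 = 1.70 ± 3.35 = (-1.65, 5.05)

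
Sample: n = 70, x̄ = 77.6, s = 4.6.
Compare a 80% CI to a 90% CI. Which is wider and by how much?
90% CI is wider by 0.41

df = 69
80% CI: t* = 1.294, (76.89, 78.31), width = 2 · t* · s/√n = 1.42
90% CI: t* = 1.667, (76.68, 78.52), width = 2 · t* · s/√n = 1.83

The 90% CI is wider by 1.83 - 1.42 = 0.41.
Higher confidence requires a wider interval.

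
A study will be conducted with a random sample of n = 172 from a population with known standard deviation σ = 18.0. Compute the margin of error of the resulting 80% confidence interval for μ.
Margin of error = 1.76

Margin of error = z* · σ/√n
= 1.282 · 18.0/√172
= 1.282 · 18.0/13.1149
= 1.76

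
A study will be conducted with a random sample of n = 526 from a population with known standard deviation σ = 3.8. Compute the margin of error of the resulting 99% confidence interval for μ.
Margin of error = 0.43

Margin of error = z* · σ/√n
= 2.576 · 3.8/√526
= 2.576 · 3.8/22.9347
= 0.43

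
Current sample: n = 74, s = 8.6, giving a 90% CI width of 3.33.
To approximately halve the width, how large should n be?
n ≈ 296

CI width ∝ 1/√n
To reduce width by factor 2, need √n to grow by 2 → need 2² = 4 times as many samples.

Current: n = 74, width = 3.33
New: n = 296, width ≈ 1.65

Width reduced by factor of 3.33/1.65 = 2.02.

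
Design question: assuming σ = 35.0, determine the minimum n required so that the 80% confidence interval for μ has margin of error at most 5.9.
n ≥ 58

For margin E ≤ 5.9:
n ≥ (z* · σ / E)²
n ≥ (1.282 · 35.0 / 5.9)²
n ≥ 57.84

Minimum n = 58 (rounding up)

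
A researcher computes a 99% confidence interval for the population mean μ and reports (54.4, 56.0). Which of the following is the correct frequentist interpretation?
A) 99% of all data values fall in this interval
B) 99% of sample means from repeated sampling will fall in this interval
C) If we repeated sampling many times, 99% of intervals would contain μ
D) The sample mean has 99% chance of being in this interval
C

A) Wrong — a CI is about the parameter μ, not individual data values.
B) Wrong — coverage applies to intervals containing μ, not to future x̄ values.
C) Correct — this is the frequentist long-run coverage interpretation.
D) Wrong — x̄ is observed and sits in the interval by construction.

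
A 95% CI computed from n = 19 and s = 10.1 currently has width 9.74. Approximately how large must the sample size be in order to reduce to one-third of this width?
n ≈ 171

CI width ∝ 1/√n
To reduce width by factor 3, need √n to grow by 3 → need 3² = 9 times as many samples.

Current: n = 19, width = 9.74
New: n = 171, width ≈ 3.05

Width reduced by factor of 9.74/3.05 = 3.19.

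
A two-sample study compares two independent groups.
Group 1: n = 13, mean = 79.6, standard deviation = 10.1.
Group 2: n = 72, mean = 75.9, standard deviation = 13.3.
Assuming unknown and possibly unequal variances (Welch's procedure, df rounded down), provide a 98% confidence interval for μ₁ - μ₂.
(-4.41, 11.81)

Difference: x̄₁ - x̄₂ = 3.70
SE = √(s₁²/n₁ + s₂²/n₂) = √(10.1²/13 + 13.3²/72) = 3.2099
df = 20.35 → 20 (Welch–Satterthwaite, rounded down)
t* = 2.528

CI: 3.70 ± 2.528 · 3.2099 = 3.70 ± 8.11 = (-4.41, 11.81)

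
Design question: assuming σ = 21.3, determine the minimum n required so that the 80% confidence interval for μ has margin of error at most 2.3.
n ≥ 141

For margin E ≤ 2.3:
n ≥ (z* · σ / E)²
n ≥ (1.282 · 21.3 / 2.3)²
n ≥ 140.95

Minimum n = 141 (rounding up)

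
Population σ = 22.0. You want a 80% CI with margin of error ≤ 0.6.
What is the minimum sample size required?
n ≥ 2210

For margin E ≤ 0.6:
n ≥ (z* · σ / E)²
n ≥ (1.282 · 22.0 / 0.6)²
n ≥ 2209.63

Minimum n = 2210 (rounding up)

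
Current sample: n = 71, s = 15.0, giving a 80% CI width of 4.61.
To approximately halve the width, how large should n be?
n ≈ 284

CI width ∝ 1/√n
To reduce width by factor 2, need √n to grow by 2 → need 2² = 4 times as many samples.

Current: n = 71, width = 4.61
New: n = 284, width ≈ 2.29

Width reduced by factor of 4.61/2.29 = 2.01.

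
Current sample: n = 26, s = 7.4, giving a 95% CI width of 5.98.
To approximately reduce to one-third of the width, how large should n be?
n ≈ 234

CI width ∝ 1/√n
To reduce width by factor 3, need √n to grow by 3 → need 3² = 9 times as many samples.

Current: n = 26, width = 5.98
New: n = 234, width ≈ 1.91

Width reduced by factor of 5.98/1.91 = 3.13.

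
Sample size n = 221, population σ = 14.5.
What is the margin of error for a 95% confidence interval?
Margin of error = 1.91

Margin of error = z* · σ/√n
= 1.960 · 14.5/√221
= 1.960 · 14.5/14.8661
= 1.91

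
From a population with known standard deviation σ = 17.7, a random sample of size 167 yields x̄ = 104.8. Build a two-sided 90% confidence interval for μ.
(102.55, 107.05)

z-interval (σ known):
z* = 1.645 for 90% confidence

Margin of error = z* · σ/√n = 1.645 · 17.7/√167 = 2.25

CI: (104.8 - 2.25, 104.8 + 2.25) = (102.55, 107.05)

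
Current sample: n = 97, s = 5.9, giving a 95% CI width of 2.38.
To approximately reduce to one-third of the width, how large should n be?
n ≈ 873

CI width ∝ 1/√n
To reduce width by factor 3, need √n to grow by 3 → need 3² = 9 times as many samples.

Current: n = 97, width = 2.38
New: n = 873, width ≈ 0.78

Width reduced by factor of 2.38/0.78 = 3.05.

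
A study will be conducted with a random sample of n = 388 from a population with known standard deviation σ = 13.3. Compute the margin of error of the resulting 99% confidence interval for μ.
Margin of error = 1.74

Margin of error = z* · σ/√n
= 2.576 · 13.3/√388
= 2.576 · 13.3/19.6977
= 1.74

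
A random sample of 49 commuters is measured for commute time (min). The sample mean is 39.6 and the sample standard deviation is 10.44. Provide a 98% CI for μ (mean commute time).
(36.01, 43.19)

t-interval (σ unknown):
df = n - 1 = 48
t* = 2.407 for 98% confidence

Margin of error = t* · s/√n = 2.407 · 10.44/√49 = 3.59

CI: (36.01, 43.19)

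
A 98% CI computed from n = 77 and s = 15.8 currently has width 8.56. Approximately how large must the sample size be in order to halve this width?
n ≈ 308

CI width ∝ 1/√n
To reduce width by factor 2, need √n to grow by 2 → need 2² = 4 times as many samples.

Current: n = 77, width = 8.56
New: n = 308, width ≈ 4.21

Width reduced by factor of 8.56/4.21 = 2.03.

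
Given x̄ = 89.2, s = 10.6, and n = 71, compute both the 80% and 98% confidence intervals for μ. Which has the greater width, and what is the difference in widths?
98% CI is wider by 2.73

df = 70
80% CI: t* = 1.294, (87.57, 90.83), width = 2 · t* · s/√n = 3.26
98% CI: t* = 2.381, (86.20, 92.20), width = 2 · t* · s/√n = 5.99

The 98% CI is wider by 5.99 - 3.26 = 2.73.
Higher confidence requires a wider interval.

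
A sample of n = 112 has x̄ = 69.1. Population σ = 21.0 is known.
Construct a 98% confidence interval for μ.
(64.48, 73.72)

z-interval (σ known):
z* = 2.326 for 98% confidence

Margin of error = z* · σ/√n = 2.326 · 21.0/√112 = 4.62

CI: (69.1 - 4.62, 69.1 + 4.62) = (64.48, 73.72)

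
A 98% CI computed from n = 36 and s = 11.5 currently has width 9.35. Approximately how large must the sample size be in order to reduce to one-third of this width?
n ≈ 324

CI width ∝ 1/√n
To reduce width by factor 3, need √n to grow by 3 → need 3² = 9 times as many samples.

Current: n = 36, width = 9.35
New: n = 324, width ≈ 2.99

Width reduced by factor of 9.35/2.99 = 3.13.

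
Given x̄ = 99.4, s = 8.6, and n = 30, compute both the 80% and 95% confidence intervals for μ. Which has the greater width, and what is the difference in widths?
95% CI is wider by 2.30

df = 29
80% CI: t* = 1.311, (97.34, 101.46), width = 2 · t* · s/√n = 4.12
95% CI: t* = 2.045, (96.19, 102.61), width = 2 · t* · s/√n = 6.42

The 95% CI is wider by 6.42 - 4.12 = 2.30.
Higher confidence requires a wider interval.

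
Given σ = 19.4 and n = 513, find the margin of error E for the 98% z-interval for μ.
Margin of error = 1.99

Margin of error = z* · σ/√n
= 2.326 · 19.4/√513
= 2.326 · 19.4/22.6495
= 1.99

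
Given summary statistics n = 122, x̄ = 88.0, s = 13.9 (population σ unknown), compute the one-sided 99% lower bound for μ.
μ ≥ 85.03

Lower bound (one-sided):
t* = 2.358 (one-sided for 99%)
Lower bound = x̄ - t* · s/√n = 88.0 - 2.358 · 13.9/√122 = 85.03

We are 99% confident that μ ≥ 85.03.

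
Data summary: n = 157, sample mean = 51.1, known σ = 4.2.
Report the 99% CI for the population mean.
(50.24, 51.96)

z-interval (σ known):
z* = 2.576 for 99% confidence

Margin of error = z* · σ/√n = 2.576 · 4.2/√157 = 0.86

CI: (51.1 - 0.86, 51.1 + 0.86) = (50.24, 51.96)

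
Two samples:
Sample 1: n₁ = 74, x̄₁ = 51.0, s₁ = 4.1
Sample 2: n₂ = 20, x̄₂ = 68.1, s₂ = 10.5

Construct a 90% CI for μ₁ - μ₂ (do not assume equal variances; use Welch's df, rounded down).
(-21.23, -12.97)

Difference: x̄₁ - x̄₂ = -17.10
SE = √(s₁²/n₁ + s₂²/n₂) = √(4.1²/74 + 10.5²/20) = 2.3958
df = 20.59 → 20 (Welch–Satterthwaite, rounded down)
t* = 1.725

CI: -17.10 ± 1.725 · 2.3958 = -17.10 ± 4.13 = (-21.23, -12.97)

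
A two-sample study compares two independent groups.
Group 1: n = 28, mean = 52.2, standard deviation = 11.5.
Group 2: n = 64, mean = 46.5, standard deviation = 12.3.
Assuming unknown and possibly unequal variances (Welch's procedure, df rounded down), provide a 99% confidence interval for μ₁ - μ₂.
(-1.41, 12.81)

Difference: x̄₁ - x̄₂ = 5.70
SE = √(s₁²/n₁ + s₂²/n₂) = √(11.5²/28 + 12.3²/64) = 2.6622
df = 54.90 → 54 (Welch–Satterthwaite, rounded down)
t* = 2.670

CI: 5.70 ± 2.670 · 2.6622 = 5.70 ± 7.11 = (-1.41, 12.81)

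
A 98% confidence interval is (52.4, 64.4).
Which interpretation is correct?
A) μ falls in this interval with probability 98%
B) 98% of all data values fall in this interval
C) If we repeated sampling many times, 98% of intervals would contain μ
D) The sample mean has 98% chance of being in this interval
C

A) Wrong — μ is fixed; the randomness lives in the interval, not in μ.
B) Wrong — a CI is about the parameter μ, not individual data values.
C) Correct — this is the frequentist long-run coverage interpretation.
D) Wrong — x̄ is observed and sits in the interval by construction.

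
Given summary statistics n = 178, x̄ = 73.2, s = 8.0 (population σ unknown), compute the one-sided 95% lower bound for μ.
μ ≥ 72.21

Lower bound (one-sided):
t* = 1.654 (one-sided for 95%)
Lower bound = x̄ - t* · s/√n = 73.2 - 1.654 · 8.0/√178 = 72.21

We are 95% confident that μ ≥ 72.21.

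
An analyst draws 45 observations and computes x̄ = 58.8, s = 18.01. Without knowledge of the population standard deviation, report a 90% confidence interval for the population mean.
(54.29, 63.31)

t-interval (σ unknown):
df = n - 1 = 44
t* = 1.680 for 90% confidence

Margin of error = t* · s/√n = 1.680 · 18.01/√45 = 4.51

CI: (54.29, 63.31)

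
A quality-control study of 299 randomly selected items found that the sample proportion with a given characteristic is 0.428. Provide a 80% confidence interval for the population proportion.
(0.391, 0.465)

Proportion CI:
SE = √(p̂(1-p̂)/n) = √(0.428 · 0.572 / 299) = 0.02861

z* = 1.282
Margin = z* · SE = 1.282 · 0.02861 = 0.0367

CI: 0.428 ± 0.0367 = (0.391, 0.465)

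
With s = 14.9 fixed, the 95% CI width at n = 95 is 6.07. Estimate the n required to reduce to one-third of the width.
n ≈ 855

CI width ∝ 1/√n
To reduce width by factor 3, need √n to grow by 3 → need 3² = 9 times as many samples.

Current: n = 95, width = 6.07
New: n = 855, width ≈ 2.00

Width reduced by factor of 6.07/2.00 = 3.04.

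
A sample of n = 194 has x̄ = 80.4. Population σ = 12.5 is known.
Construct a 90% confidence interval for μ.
(78.92, 81.88)

z-interval (σ known):
z* = 1.645 for 90% confidence

Margin of error = z* · σ/√n = 1.645 · 12.5/√194 = 1.48

CI: (80.4 - 1.48, 80.4 + 1.48) = (78.92, 81.88)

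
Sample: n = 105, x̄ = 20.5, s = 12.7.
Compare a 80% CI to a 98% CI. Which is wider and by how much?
98% CI is wider by 2.66

df = 104
80% CI: t* = 1.290, (18.90, 22.10), width = 2 · t* · s/√n = 3.20
98% CI: t* = 2.363, (17.57, 23.43), width = 2 · t* · s/√n = 5.86

The 98% CI is wider by 5.86 - 3.20 = 2.66.
Higher confidence requires a wider interval.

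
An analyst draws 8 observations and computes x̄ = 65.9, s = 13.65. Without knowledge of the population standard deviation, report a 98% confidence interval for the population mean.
(51.43, 80.37)

t-interval (σ unknown):
df = n - 1 = 7
t* = 2.998 for 98% confidence

Margin of error = t* · s/√n = 2.998 · 13.65/√8 = 14.47

CI: (51.43, 80.37)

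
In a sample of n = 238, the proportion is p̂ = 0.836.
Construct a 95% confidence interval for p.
(0.789, 0.883)

Proportion CI:
SE = √(p̂(1-p̂)/n) = √(0.836 · 0.164 / 238) = 0.02400

z* = 1.960
Margin = z* · SE = 1.960 · 0.02400 = 0.0470

CI: 0.836 ± 0.0470 = (0.789, 0.883)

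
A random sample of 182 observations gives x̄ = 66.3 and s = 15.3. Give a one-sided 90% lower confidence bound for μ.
μ ≥ 64.84

Lower bound (one-sided):
t* = 1.286 (one-sided for 90%)
Lower bound = x̄ - t* · s/√n = 66.3 - 1.286 · 15.3/√182 = 64.84

We are 90% confident that μ ≥ 64.84.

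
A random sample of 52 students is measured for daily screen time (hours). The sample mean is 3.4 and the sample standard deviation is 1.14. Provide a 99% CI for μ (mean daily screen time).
(2.98, 3.82)

t-interval (σ unknown):
df = n - 1 = 51
t* = 2.676 for 99% confidence

Margin of error = t* · s/√n = 2.676 · 1.14/√52 = 0.42

CI: (2.98, 3.82)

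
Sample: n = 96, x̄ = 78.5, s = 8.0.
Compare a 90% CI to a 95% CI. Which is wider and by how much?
95% CI is wider by 0.53

df = 95
90% CI: t* = 1.661, (77.14, 79.86), width = 2 · t* · s/√n = 2.71
95% CI: t* = 1.985, (76.88, 80.12), width = 2 · t* · s/√n = 3.24

The 95% CI is wider by 3.24 - 2.71 = 0.53.
Higher confidence requires a wider interval.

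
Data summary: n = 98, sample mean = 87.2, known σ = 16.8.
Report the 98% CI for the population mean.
(83.25, 91.15)

z-interval (σ known):
z* = 2.326 for 98% confidence

Margin of error = z* · σ/√n = 2.326 · 16.8/√98 = 3.95

CI: (87.2 - 3.95, 87.2 + 3.95) = (83.25, 91.15)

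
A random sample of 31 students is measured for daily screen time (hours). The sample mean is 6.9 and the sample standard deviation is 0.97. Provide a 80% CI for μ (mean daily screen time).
(6.67, 7.13)

t-interval (σ unknown):
df = n - 1 = 30
t* = 1.310 for 80% confidence

Margin of error = t* · s/√n = 1.310 · 0.97/√31 = 0.23

CI: (6.67, 7.13)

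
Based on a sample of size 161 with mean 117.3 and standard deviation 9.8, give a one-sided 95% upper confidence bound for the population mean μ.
μ ≤ 118.58

Upper bound (one-sided):
t* = 1.654 (one-sided for 95%)
Upper bound = x̄ + t* · s/√n = 117.3 + 1.654 · 9.8/√161 = 118.58

We are 95% confident that μ ≤ 118.58.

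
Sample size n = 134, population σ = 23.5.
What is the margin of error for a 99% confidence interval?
Margin of error = 5.23

Margin of error = z* · σ/√n
= 2.576 · 23.5/√134
= 2.576 · 23.5/11.5758
= 5.23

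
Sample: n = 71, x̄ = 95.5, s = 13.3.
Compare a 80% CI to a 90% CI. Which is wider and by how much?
90% CI is wider by 1.18

df = 70
80% CI: t* = 1.294, (93.46, 97.54), width = 2 · t* · s/√n = 4.08
90% CI: t* = 1.667, (92.87, 98.13), width = 2 · t* · s/√n = 5.26

The 90% CI is wider by 5.26 - 4.08 = 1.18.
Higher confidence requires a wider interval.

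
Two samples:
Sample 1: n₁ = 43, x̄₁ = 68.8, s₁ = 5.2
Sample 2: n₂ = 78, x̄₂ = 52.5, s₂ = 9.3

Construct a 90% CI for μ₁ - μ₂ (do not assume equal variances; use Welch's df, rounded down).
(14.11, 18.49)

Difference: x̄₁ - x̄₂ = 16.30
SE = √(s₁²/n₁ + s₂²/n₂) = √(5.2²/43 + 9.3²/78) = 1.3182
df = 118.96 → 118 (Welch–Satterthwaite, rounded down)
t* = 1.658

CI: 16.30 ± 1.658 · 1.3182 = 16.30 ± 2.19 = (14.11, 18.49)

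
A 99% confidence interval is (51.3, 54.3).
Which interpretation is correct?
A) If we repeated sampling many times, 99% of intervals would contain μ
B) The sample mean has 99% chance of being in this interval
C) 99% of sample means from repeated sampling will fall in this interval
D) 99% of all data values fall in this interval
A

A) Correct — this is the frequentist long-run coverage interpretation.
B) Wrong — x̄ is observed and sits in the interval by construction.
C) Wrong — coverage applies to intervals containing μ, not to future x̄ values.
D) Wrong — a CI is about the parameter μ, not individual data values.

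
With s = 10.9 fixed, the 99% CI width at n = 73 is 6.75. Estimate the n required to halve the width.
n ≈ 292

CI width ∝ 1/√n
To reduce width by factor 2, need √n to grow by 2 → need 2² = 4 times as many samples.

Current: n = 73, width = 6.75
New: n = 292, width ≈ 3.31

Width reduced by factor of 6.75/3.31 = 2.04.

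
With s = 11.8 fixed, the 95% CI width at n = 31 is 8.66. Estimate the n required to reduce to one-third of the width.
n ≈ 279

CI width ∝ 1/√n
To reduce width by factor 3, need √n to grow by 3 → need 3² = 9 times as many samples.

Current: n = 31, width = 8.66
New: n = 279, width ≈ 2.78

Width reduced by factor of 8.66/2.78 = 3.12.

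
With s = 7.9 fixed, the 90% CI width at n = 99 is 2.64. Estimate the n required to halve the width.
n ≈ 396

CI width ∝ 1/√n
To reduce width by factor 2, need √n to grow by 2 → need 2² = 4 times as many samples.

Current: n = 99, width = 2.64
New: n = 396, width ≈ 1.31

Width reduced by factor of 2.64/1.31 = 2.02.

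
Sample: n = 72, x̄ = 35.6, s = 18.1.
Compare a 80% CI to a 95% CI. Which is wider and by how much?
95% CI is wider by 2.99

df = 71
80% CI: t* = 1.294, (32.84, 38.36), width = 2 · t* · s/√n = 5.52
95% CI: t* = 1.994, (31.35, 39.85), width = 2 · t* · s/√n = 8.51

The 95% CI is wider by 8.51 - 5.52 = 2.99.
Higher confidence requires a wider interval.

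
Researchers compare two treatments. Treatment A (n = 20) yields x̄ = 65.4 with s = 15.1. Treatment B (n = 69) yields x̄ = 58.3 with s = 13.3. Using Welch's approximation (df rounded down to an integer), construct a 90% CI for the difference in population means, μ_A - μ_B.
(0.74, 13.46)

Difference: x̄₁ - x̄₂ = 7.10
SE = √(s₁²/n₁ + s₂²/n₂) = √(15.1²/20 + 13.3²/69) = 3.7369
df = 28.11 → 28 (Welch–Satterthwaite, rounded down)
t* = 1.701

CI: 7.10 ± 1.701 · 3.7369 = 7.10 ± 6.36 = (0.74, 13.46)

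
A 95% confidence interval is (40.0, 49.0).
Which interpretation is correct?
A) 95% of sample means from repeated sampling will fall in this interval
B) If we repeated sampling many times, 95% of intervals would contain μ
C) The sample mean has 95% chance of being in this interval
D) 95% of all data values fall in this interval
B

A) Wrong — coverage applies to intervals containing μ, not to future x̄ values.
B) Correct — this is the frequentist long-run coverage interpretation.
C) Wrong — x̄ is observed and sits in the interval by construction.
D) Wrong — a CI is about the parameter μ, not individual data values.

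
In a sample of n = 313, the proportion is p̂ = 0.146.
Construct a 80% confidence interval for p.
(0.120, 0.172)

Proportion CI:
SE = √(p̂(1-p̂)/n) = √(0.146 · 0.854 / 313) = 0.01996

z* = 1.282
Margin = z* · SE = 1.282 · 0.01996 = 0.0256

CI: 0.146 ± 0.0256 = (0.120, 0.172)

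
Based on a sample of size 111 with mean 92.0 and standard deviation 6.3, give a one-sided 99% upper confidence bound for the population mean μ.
μ ≤ 93.41

Upper bound (one-sided):
t* = 2.361 (one-sided for 99%)
Upper bound = x̄ + t* · s/√n = 92.0 + 2.361 · 6.3/√111 = 93.41

We are 99% confident that μ ≤ 93.41.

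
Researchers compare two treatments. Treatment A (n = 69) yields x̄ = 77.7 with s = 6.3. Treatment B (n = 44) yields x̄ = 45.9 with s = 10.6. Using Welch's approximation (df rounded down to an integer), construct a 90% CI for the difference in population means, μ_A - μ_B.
(28.85, 34.75)

Difference: x̄₁ - x̄₂ = 31.80
SE = √(s₁²/n₁ + s₂²/n₂) = √(6.3²/69 + 10.6²/44) = 1.7689
df = 62.55 → 62 (Welch–Satterthwaite, rounded down)
t* = 1.670

CI: 31.80 ± 1.670 · 1.7689 = 31.80 ± 2.95 = (28.85, 34.75)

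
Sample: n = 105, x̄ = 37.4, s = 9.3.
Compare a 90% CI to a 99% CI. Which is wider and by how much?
99% CI is wider by 1.75

df = 104
90% CI: t* = 1.660, (35.89, 38.91), width = 2 · t* · s/√n = 3.01
99% CI: t* = 2.624, (35.02, 39.78), width = 2 · t* · s/√n = 4.76

The 99% CI is wider by 4.76 - 3.01 = 1.75.
Higher confidence requires a wider interval.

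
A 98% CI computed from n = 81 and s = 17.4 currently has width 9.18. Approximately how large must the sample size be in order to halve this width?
n ≈ 324

CI width ∝ 1/√n
To reduce width by factor 2, need √n to grow by 2 → need 2² = 4 times as many samples.

Current: n = 81, width = 9.18
New: n = 324, width ≈ 4.52

Width reduced by factor of 9.18/4.52 = 2.03.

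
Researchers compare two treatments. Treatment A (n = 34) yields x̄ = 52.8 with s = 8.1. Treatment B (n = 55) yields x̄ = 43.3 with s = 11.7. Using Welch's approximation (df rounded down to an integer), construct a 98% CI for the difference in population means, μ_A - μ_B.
(4.52, 14.48)

Difference: x̄₁ - x̄₂ = 9.50
SE = √(s₁²/n₁ + s₂²/n₂) = √(8.1²/34 + 11.7²/55) = 2.1021
df = 85.80 → 85 (Welch–Satterthwaite, rounded down)
t* = 2.371

CI: 9.50 ± 2.371 · 2.1021 = 9.50 ± 4.98 = (4.52, 14.48)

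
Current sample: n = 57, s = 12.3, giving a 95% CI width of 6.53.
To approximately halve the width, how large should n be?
n ≈ 228

CI width ∝ 1/√n
To reduce width by factor 2, need √n to grow by 2 → need 2² = 4 times as many samples.

Current: n = 57, width = 6.53
New: n = 228, width ≈ 3.21

Width reduced by factor of 6.53/3.21 = 2.03.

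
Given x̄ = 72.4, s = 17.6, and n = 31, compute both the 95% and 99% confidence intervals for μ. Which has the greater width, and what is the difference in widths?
99% CI is wider by 4.48

df = 30
95% CI: t* = 2.042, (65.95, 78.85), width = 2 · t* · s/√n = 12.91
99% CI: t* = 2.750, (63.71, 81.09), width = 2 · t* · s/√n = 17.39

The 99% CI is wider by 17.39 - 12.91 = 4.48.
Higher confidence requires a wider interval.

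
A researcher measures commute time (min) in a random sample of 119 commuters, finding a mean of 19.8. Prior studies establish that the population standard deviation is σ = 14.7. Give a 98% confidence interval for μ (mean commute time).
(16.67, 22.93)

z-interval (σ known):
z* = 2.326 for 98% confidence

Margin of error = z* · σ/√n = 2.326 · 14.7/√119 = 3.13

CI: (19.8 - 3.13, 19.8 + 3.13) = (16.67, 22.93)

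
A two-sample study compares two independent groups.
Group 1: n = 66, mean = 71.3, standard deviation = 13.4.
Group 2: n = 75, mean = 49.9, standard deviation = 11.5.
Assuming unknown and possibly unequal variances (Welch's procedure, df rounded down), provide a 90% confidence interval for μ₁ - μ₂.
(17.89, 24.91)

Difference: x̄₁ - x̄₂ = 21.40
SE = √(s₁²/n₁ + s₂²/n₂) = √(13.4²/66 + 11.5²/75) = 2.1175
df = 128.97 → 128 (Welch–Satterthwaite, rounded down)
t* = 1.657

CI: 21.40 ± 1.657 · 2.1175 = 21.40 ± 3.51 = (17.89, 24.91)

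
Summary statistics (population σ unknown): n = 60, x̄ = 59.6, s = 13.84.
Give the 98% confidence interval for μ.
(55.33, 63.87)

t-interval (σ unknown):
df = n - 1 = 59
t* = 2.391 for 98% confidence

Margin of error = t* · s/√n = 2.391 · 13.84/√60 = 4.27

CI: (55.33, 63.87)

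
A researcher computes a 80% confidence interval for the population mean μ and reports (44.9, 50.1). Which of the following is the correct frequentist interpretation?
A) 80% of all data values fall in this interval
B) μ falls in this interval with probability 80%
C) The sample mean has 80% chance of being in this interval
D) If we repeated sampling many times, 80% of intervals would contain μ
D

A) Wrong — a CI is about the parameter μ, not individual data values.
B) Wrong — μ is fixed; the randomness lives in the interval, not in μ.
C) Wrong — x̄ is observed and sits in the interval by construction.
D) Correct — this is the frequentist long-run coverage interpretation.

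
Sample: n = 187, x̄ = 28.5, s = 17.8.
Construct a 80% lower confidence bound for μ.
μ ≥ 27.40

Lower bound (one-sided):
t* = 0.844 (one-sided for 80%)
Lower bound = x̄ - t* · s/√n = 28.5 - 0.844 · 17.8/√187 = 27.40

We are 80% confident that μ ≥ 27.40.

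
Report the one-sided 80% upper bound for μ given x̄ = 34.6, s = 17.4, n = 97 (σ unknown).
μ ≤ 36.09

Upper bound (one-sided):
t* = 0.845 (one-sided for 80%)
Upper bound = x̄ + t* · s/√n = 34.6 + 0.845 · 17.4/√97 = 36.09

We are 80% confident that μ ≤ 36.09.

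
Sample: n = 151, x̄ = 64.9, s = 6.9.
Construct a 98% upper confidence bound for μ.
μ ≤ 66.06

Upper bound (one-sided):
t* = 2.072 (one-sided for 98%)
Upper bound = x̄ + t* · s/√n = 64.9 + 2.072 · 6.9/√151 = 66.06

We are 98% confident that μ ≤ 66.06.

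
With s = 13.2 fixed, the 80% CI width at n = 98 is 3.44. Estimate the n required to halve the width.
n ≈ 392

CI width ∝ 1/√n
To reduce width by factor 2, need √n to grow by 2 → need 2² = 4 times as many samples.

Current: n = 98, width = 3.44
New: n = 392, width ≈ 1.71

Width reduced by factor of 3.44/1.71 = 2.01.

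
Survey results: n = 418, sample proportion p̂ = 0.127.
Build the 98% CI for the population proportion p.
(0.089, 0.165)

Proportion CI:
SE = √(p̂(1-p̂)/n) = √(0.127 · 0.873 / 418) = 0.01629

z* = 2.326
Margin = z* · SE = 2.326 · 0.01629 = 0.0379

CI: 0.127 ± 0.0379 = (0.089, 0.165)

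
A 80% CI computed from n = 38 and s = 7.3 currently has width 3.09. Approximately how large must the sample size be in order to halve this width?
n ≈ 152

CI width ∝ 1/√n
To reduce width by factor 2, need √n to grow by 2 → need 2² = 4 times as many samples.

Current: n = 38, width = 3.09
New: n = 152, width ≈ 1.52

Width reduced by factor of 3.09/1.52 = 2.03.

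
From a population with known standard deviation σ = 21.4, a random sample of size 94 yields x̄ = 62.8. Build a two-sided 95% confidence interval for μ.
(58.47, 67.13)

z-interval (σ known):
z* = 1.960 for 95% confidence

Margin of error = z* · σ/√n = 1.960 · 21.4/√94 = 4.33

CI: (62.8 - 4.33, 62.8 + 4.33) = (58.47, 67.13)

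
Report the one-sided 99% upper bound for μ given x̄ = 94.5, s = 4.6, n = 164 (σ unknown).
μ ≤ 95.34

Upper bound (one-sided):
t* = 2.349 (one-sided for 99%)
Upper bound = x̄ + t* · s/√n = 94.5 + 2.349 · 4.6/√164 = 95.34

We are 99% confident that μ ≤ 95.34.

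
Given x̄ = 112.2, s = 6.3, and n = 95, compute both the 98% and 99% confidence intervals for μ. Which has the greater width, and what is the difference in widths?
99% CI is wider by 0.34

df = 94
98% CI: t* = 2.367, (110.67, 113.73), width = 2 · t* · s/√n = 3.06
99% CI: t* = 2.629, (110.50, 113.90), width = 2 · t* · s/√n = 3.40

The 99% CI is wider by 3.40 - 3.06 = 0.34.
Higher confidence requires a wider interval.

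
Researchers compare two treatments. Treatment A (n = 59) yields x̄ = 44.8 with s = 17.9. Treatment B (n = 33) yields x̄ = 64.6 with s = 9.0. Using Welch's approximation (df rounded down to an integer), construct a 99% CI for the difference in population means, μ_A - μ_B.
(-27.19, -12.41)

Difference: x̄₁ - x̄₂ = -19.80
SE = √(s₁²/n₁ + s₂²/n₂) = √(17.9²/59 + 9.0²/33) = 2.8081
df = 89.24 → 89 (Welch–Satterthwaite, rounded down)
t* = 2.632

CI: -19.80 ± 2.632 · 2.8081 = -19.80 ± 7.39 = (-27.19, -12.41)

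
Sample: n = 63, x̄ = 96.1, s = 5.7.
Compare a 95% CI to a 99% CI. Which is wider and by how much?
99% CI is wider by 0.95

df = 62
95% CI: t* = 1.999, (94.66, 97.54), width = 2 · t* · s/√n = 2.87
99% CI: t* = 2.657, (94.19, 98.01), width = 2 · t* · s/√n = 3.82

The 99% CI is wider by 3.82 - 2.87 = 0.95.
Higher confidence requires a wider interval.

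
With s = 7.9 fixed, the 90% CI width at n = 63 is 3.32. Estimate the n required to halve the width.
n ≈ 252

CI width ∝ 1/√n
To reduce width by factor 2, need √n to grow by 2 → need 2² = 4 times as many samples.

Current: n = 63, width = 3.32
New: n = 252, width ≈ 1.64

Width reduced by factor of 3.32/1.64 = 2.02.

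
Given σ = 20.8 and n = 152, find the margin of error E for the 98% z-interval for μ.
Margin of error = 3.92

Margin of error = z* · σ/√n
= 2.326 · 20.8/√152
= 2.326 · 20.8/12.3288
= 3.92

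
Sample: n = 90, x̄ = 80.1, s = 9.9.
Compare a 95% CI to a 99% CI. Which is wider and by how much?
99% CI is wider by 1.34

df = 89
95% CI: t* = 1.987, (78.03, 82.17), width = 2 · t* · s/√n = 4.15
99% CI: t* = 2.632, (77.35, 82.85), width = 2 · t* · s/√n = 5.49

The 99% CI is wider by 5.49 - 4.15 = 1.34.
Higher confidence requires a wider interval.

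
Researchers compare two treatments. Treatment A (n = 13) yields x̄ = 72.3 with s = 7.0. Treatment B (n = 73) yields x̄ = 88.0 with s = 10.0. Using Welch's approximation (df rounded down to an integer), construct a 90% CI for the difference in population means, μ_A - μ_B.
(-19.60, -11.80)

Difference: x̄₁ - x̄₂ = -15.70
SE = √(s₁²/n₁ + s₂²/n₂) = √(7.0²/13 + 10.0²/73) = 2.2670
df = 21.83 → 21 (Welch–Satterthwaite, rounded down)
t* = 1.721

CI: -15.70 ± 1.721 · 2.2670 = -15.70 ± 3.90 = (-19.60, -11.80)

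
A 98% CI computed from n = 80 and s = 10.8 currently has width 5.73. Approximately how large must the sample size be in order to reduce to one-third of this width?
n ≈ 720

CI width ∝ 1/√n
To reduce width by factor 3, need √n to grow by 3 → need 3² = 9 times as many samples.

Current: n = 80, width = 5.73
New: n = 720, width ≈ 1.88

Width reduced by factor of 5.73/1.88 = 3.05.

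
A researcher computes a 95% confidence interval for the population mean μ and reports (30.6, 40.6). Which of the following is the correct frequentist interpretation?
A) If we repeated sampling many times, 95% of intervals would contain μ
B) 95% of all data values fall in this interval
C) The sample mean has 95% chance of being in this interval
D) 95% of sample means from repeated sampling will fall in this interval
A

A) Correct — this is the frequentist long-run coverage interpretation.
B) Wrong — a CI is about the parameter μ, not individual data values.
C) Wrong — x̄ is observed and sits in the interval by construction.
D) Wrong — coverage applies to intervals containing μ, not to future x̄ values.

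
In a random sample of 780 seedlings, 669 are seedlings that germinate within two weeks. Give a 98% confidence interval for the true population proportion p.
(0.829, 0.887)

Proportion CI:
p̂ = 669/780 = 0.85769
SE = √(p̂(1-p̂)/n) = √(0.85769 · 0.14231 / 780) = 0.01251

z* = 2.326
Margin = z* · SE = 2.326 · 0.01251 = 0.0291

CI: 0.85769 ± 0.0291 = (0.829, 0.887)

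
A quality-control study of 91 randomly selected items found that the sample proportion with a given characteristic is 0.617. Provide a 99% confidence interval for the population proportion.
(0.486, 0.748)

Proportion CI:
SE = √(p̂(1-p̂)/n) = √(0.617 · 0.383 / 91) = 0.05096

z* = 2.576
Margin = z* · SE = 2.576 · 0.05096 = 0.1313

CI: 0.617 ± 0.1313 = (0.486, 0.748)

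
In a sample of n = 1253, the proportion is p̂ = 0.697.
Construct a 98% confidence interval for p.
(0.667, 0.727)

Proportion CI:
SE = √(p̂(1-p̂)/n) = √(0.697 · 0.303 / 1253) = 0.01298

z* = 2.326
Margin = z* · SE = 2.326 · 0.01298 = 0.0302

CI: 0.697 ± 0.0302 = (0.667, 0.727)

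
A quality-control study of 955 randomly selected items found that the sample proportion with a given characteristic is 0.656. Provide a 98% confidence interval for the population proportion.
(0.620, 0.692)

Proportion CI:
SE = √(p̂(1-p̂)/n) = √(0.656 · 0.344 / 955) = 0.01537

z* = 2.326
Margin = z* · SE = 2.326 · 0.01537 = 0.0358

CI: 0.656 ± 0.0358 = (0.620, 0.692)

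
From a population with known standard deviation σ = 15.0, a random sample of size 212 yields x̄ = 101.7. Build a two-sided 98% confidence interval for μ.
(99.30, 104.10)

z-interval (σ known):
z* = 2.326 for 98% confidence

Margin of error = z* · σ/√n = 2.326 · 15.0/√212 = 2.40

CI: (101.7 - 2.40, 101.7 + 2.40) = (99.30, 104.10)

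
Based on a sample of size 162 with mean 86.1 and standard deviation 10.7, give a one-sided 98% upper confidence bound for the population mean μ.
μ ≤ 87.84

Upper bound (one-sided):
t* = 2.071 (one-sided for 98%)
Upper bound = x̄ + t* · s/√n = 86.1 + 2.071 · 10.7/√162 = 87.84

We are 98% confident that μ ≤ 87.84.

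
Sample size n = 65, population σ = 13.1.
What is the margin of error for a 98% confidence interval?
Margin of error = 3.78

Margin of error = z* · σ/√n
= 2.326 · 13.1/√65
= 2.326 · 13.1/8.0623
= 3.78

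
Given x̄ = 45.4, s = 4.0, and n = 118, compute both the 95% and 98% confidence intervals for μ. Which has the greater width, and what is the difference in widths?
98% CI is wider by 0.28

df = 117
95% CI: t* = 1.980, (44.67, 46.13), width = 2 · t* · s/√n = 1.46
98% CI: t* = 2.359, (44.53, 46.27), width = 2 · t* · s/√n = 1.74

The 98% CI is wider by 1.74 - 1.46 = 0.28.
Higher confidence requires a wider interval.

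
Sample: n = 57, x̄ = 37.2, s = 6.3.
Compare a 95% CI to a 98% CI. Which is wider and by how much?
98% CI is wider by 0.66

df = 56
95% CI: t* = 2.003, (35.53, 38.87), width = 2 · t* · s/√n = 3.34
98% CI: t* = 2.395, (35.20, 39.20), width = 2 · t* · s/√n = 4.00

The 98% CI is wider by 4.00 - 3.34 = 0.66.
Higher confidence requires a wider interval.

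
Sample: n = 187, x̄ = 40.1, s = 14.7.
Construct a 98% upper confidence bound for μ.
μ ≤ 42.32

Upper bound (one-sided):
t* = 2.068 (one-sided for 98%)
Upper bound = x̄ + t* · s/√n = 40.1 + 2.068 · 14.7/√187 = 42.32

We are 98% confident that μ ≤ 42.32.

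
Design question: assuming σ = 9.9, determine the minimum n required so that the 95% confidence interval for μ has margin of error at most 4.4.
n ≥ 20

For margin E ≤ 4.4:
n ≥ (z* · σ / E)²
n ≥ (1.960 · 9.9 / 4.4)²
n ≥ 19.45

Minimum n = 20 (rounding up)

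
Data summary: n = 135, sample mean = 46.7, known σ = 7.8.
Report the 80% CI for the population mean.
(45.84, 47.56)

z-interval (σ known):
z* = 1.282 for 80% confidence

Margin of error = z* · σ/√n = 1.282 · 7.8/√135 = 0.86

CI: (46.7 - 0.86, 46.7 + 0.86) = (45.84, 47.56)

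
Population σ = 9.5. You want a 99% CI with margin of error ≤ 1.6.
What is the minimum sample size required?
n ≥ 234

For margin E ≤ 1.6:
n ≥ (z* · σ / E)²
n ≥ (2.576 · 9.5 / 1.6)²
n ≥ 233.94

Minimum n = 234 (rounding up)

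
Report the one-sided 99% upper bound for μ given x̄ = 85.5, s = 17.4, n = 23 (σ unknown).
μ ≤ 94.60

Upper bound (one-sided):
t* = 2.508 (one-sided for 99%)
Upper bound = x̄ + t* · s/√n = 85.5 + 2.508 · 17.4/√23 = 94.60

We are 99% confident that μ ≤ 94.60.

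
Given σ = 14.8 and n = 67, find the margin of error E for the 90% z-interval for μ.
Margin of error = 2.97

Margin of error = z* · σ/√n
= 1.645 · 14.8/√67
= 1.645 · 14.8/8.1854
= 2.97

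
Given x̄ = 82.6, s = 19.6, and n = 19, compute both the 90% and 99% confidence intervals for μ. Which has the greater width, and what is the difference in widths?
99% CI is wider by 10.29

df = 18
90% CI: t* = 1.734, (74.80, 90.40), width = 2 · t* · s/√n = 15.59
99% CI: t* = 2.878, (69.66, 95.54), width = 2 · t* · s/√n = 25.88

The 99% CI is wider by 25.88 - 15.59 = 10.29.
Higher confidence requires a wider interval.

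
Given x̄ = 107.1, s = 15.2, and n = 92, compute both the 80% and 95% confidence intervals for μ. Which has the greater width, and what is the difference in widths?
95% CI is wider by 2.20

df = 91
80% CI: t* = 1.291, (105.05, 109.15), width = 2 · t* · s/√n = 4.09
95% CI: t* = 1.986, (103.95, 110.25), width = 2 · t* · s/√n = 6.29

The 95% CI is wider by 6.29 - 4.09 = 2.20.
Higher confidence requires a wider interval.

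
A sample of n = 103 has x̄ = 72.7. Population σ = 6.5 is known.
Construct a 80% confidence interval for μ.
(71.88, 73.52)

z-interval (σ known):
z* = 1.282 for 80% confidence

Margin of error = z* · σ/√n = 1.282 · 6.5/√103 = 0.82

CI: (72.7 - 0.82, 72.7 + 0.82) = (71.88, 73.52)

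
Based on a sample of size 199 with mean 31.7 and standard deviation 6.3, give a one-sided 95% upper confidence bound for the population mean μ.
μ ≤ 32.44

Upper bound (one-sided):
t* = 1.653 (one-sided for 95%)
Upper bound = x̄ + t* · s/√n = 31.7 + 1.653 · 6.3/√199 = 32.44

We are 95% confident that μ ≤ 32.44.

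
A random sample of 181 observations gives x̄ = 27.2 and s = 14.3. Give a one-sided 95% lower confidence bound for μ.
μ ≥ 25.44

Lower bound (one-sided):
t* = 1.653 (one-sided for 95%)
Lower bound = x̄ - t* · s/√n = 27.2 - 1.653 · 14.3/√181 = 25.44

We are 95% confident that μ ≥ 25.44.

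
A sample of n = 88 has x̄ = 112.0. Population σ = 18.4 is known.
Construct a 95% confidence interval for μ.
(108.16, 115.84)

z-interval (σ known):
z* = 1.960 for 95% confidence

Margin of error = z* · σ/√n = 1.960 · 18.4/√88 = 3.84

CI: (112.0 - 3.84, 112.0 + 3.84) = (108.16, 115.84)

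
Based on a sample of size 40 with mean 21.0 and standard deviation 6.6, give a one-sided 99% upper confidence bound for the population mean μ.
μ ≤ 23.53

Upper bound (one-sided):
t* = 2.426 (one-sided for 99%)
Upper bound = x̄ + t* · s/√n = 21.0 + 2.426 · 6.6/√40 = 23.53

We are 99% confident that μ ≤ 23.53.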